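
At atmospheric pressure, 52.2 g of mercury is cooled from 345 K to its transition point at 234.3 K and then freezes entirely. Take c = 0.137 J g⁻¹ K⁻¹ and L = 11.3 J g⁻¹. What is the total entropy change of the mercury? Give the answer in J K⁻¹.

ΔS = -5.28 J/K

Cooling step: ΔS₁ = m c ln(T_tr/T_i) = 52.2 × 0.137 × ln(234.3/345) = -2.7672 J/K.
Phase change: ΔS₂ = −mL/T_tr = −52.2 × 11.3 / 234.3 = -2.5175 J/K.
ΔS_total = (-2.7672) + (-2.5175) = -5.28 J/K.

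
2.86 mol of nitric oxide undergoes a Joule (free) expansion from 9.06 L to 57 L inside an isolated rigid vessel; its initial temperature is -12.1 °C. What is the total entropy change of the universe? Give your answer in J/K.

ΔS_universe = 43.7 J/K

For an ideal gas in free expansion Q = 0 and W = 0, so T is unchanged.
Entropy is a state function; using a reversible isothermal path, ΔS_gas = nR ln(V₂/V₁) = 2.86 × 8.314 × ln(57/9.06) = 43.7 J/K.
The insulated surroundings exchange no heat, so ΔS_surr = 0 and ΔS_universe = ΔS_gas.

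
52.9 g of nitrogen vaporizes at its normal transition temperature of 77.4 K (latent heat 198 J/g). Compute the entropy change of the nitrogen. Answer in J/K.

Heat absorbed by the substance: Q = mL = 52.9 × 198 = 10474.2 J.
At constant T, ΔS = Q_rev/T = 10474.2 / 77.4 = 135 J/K.

ΔS = 135 J/K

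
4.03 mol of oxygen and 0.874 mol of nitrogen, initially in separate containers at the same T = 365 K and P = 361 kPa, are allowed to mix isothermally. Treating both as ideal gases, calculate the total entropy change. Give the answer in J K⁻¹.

Mole fractions: x_A = 4.03/4.9 = 0.822, x_B = 0.178.
ΔS_mix = −R(n_A ln x_A + n_B ln x_B) = −8.314 × (4.03 ln 0.822 + 0.874 ln 0.178) = 19.1 J/K.

ΔS_mix = 19.1 J/K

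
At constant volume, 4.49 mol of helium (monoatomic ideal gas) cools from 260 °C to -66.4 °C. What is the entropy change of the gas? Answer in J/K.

ΔS = -53 J/K

In kelvin: T₁ = 533.15 K, T₂ = 206.75 K. At constant volume, ΔS = nC_V ln(T₂/T₁) with C_V = 3R/2 = 12.47 J mol⁻¹ K⁻¹.
ΔS = 4.49 × 12.47 × ln(206.75/533.15) = -53 J/K.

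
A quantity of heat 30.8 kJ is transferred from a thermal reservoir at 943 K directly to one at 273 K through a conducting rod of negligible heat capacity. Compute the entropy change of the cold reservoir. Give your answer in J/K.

The cold reservoir gains heat Q, so ΔS_cold = +Q/T_C = 30800/273 = 113 J/K.

ΔS_cold = 113 J/K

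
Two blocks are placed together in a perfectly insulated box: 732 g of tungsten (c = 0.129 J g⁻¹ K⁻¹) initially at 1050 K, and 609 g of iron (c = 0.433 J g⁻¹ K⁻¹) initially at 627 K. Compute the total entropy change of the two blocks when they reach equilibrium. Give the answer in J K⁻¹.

ΔS_total = 9.95 J/K

Energy balance: T_f = (m₁c₁T₁ + m₂c₂T₂)/(m₁c₁ + m₂c₂) = 738.53 K.
ΔS₁ = m₁c₁ ln(T_f/T₁) = 94.428 × ln(738.53/1050) = -33.227 J/K.
ΔS₂ = m₂c₂ ln(T_f/T₂) = 263.697 × ln(738.53/627) = 43.173 J/K.
ΔS_total = -33.227 + 43.173 = 9.95 J/K.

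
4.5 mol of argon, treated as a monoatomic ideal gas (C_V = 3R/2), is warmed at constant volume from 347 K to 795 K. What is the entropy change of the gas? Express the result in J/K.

ΔS = 46.5 J/K

At constant volume, ΔS = nC_V ln(T₂/T₁) with C_V = 3R/2 = 12.47 J mol⁻¹ K⁻¹.
ΔS = 4.5 × 12.47 × ln(795/347) = 46.5 J/K.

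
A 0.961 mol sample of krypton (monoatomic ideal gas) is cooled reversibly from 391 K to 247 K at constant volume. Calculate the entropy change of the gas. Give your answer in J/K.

ΔS = -5.5 J/K

At constant volume, ΔS = nC_V ln(T₂/T₁) with C_V = 3R/2 = 12.47 J mol⁻¹ K⁻¹.
ΔS = 0.961 × 12.47 × ln(247/391) = -5.5 J/K.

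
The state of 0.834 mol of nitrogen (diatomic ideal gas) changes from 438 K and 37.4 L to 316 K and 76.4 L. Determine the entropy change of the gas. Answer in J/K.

Entropy is a state function: ΔS = nC_V ln(T₂/T₁) + nR ln(V₂/V₁), with C_V = 5R/2 = 20.79 J mol⁻¹ K⁻¹ for a diatomic ideal gas.
ΔS = 0.834 × [20.79 × ln(316/438) + 8.314 × ln(76.4/37.4)] = -0.706 J/K.

ΔS = -0.706 J/K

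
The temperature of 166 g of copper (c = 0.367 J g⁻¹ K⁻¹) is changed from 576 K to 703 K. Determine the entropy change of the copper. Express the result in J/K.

ΔS = ∫dQ_rev/T = m c ln(T₂/T₁) = 166 × 0.367 × ln(703/576) = 12.1 J/K.

ΔS = 12.1 J/K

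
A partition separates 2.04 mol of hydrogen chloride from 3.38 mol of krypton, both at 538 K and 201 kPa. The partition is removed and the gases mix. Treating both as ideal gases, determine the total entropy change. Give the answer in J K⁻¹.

ΔS_mix = 29.8 J/K

Mole fractions: x_A = 2.04/5.42 = 0.376, x_B = 0.624.
ΔS_mix = −R(n_A ln x_A + n_B ln x_B) = −8.314 × (2.04 ln 0.376 + 3.38 ln 0.624) = 29.8 J/K.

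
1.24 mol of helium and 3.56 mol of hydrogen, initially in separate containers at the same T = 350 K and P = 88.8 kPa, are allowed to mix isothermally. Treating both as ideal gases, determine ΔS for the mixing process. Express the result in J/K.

ΔS_mix = 22.8 J/K

Mole fractions: x_A = 1.24/4.8 = 0.258, x_B = 0.742.
ΔS_mix = −R(n_A ln x_A + n_B ln x_B) = −8.314 × (1.24 ln 0.258 + 3.56 ln 0.742) = 22.8 J/K.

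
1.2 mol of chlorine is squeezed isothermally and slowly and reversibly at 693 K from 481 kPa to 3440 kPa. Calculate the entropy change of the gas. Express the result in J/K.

For an isothermal ideal gas ΔS_gas = nR ln(P₁/P₂) = 1.2 × 8.314 × ln(481/3440) = -19.6 J/K.

ΔS_gas = -19.6 J/K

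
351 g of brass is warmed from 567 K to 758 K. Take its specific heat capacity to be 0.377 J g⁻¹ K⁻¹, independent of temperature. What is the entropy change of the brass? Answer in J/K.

ΔS = ∫dQ_rev/T = m c ln(T₂/T₁) = 351 × 0.377 × ln(758/567) = 38.4 J/K.

ΔS = 38.4 J/K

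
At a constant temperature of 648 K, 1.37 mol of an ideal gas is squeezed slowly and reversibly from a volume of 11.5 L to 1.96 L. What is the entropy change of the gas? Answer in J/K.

ΔS_gas = -20.2 J/K

For an isothermal ideal gas ΔS_gas = nR ln(V₂/V₁) = 1.37 × 8.314 × ln(1.96/11.5) = -20.2 J/K.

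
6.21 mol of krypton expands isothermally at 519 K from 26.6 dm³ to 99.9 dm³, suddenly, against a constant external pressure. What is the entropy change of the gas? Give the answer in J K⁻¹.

ΔS_gas = 68.3 J/K

Entropy is a state function, so ΔS_gas depends only on the end states.
For an isothermal ideal gas ΔS_gas = nR ln(V₂/V₁) = 6.21 × 8.314 × ln(99.9/26.6) = 68.3 J/K.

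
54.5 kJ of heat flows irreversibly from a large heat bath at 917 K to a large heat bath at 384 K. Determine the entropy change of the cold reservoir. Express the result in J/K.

The cold reservoir gains heat Q, so ΔS_cold = +Q/T_C = 54500/384 = 142 J/K.

ΔS_cold = 142 J/K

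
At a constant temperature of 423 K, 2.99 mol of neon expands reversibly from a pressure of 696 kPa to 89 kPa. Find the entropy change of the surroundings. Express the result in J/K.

For an isothermal ideal gas ΔS_gas = nR ln(P₁/P₂) = 2.99 × 8.314 × ln(696/89) = 51.1 J/K.
The process is reversible, so ΔS_surr = −ΔS_gas = -51.1 J/K and ΔS_universe = 0.

ΔS_surr = -51.1 J/K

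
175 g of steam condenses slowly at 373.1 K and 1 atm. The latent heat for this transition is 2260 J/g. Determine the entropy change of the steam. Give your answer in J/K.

ΔS = -1060 J/K

Heat released by the substance: Q = −mL = −175 × 2260 = −395500 J.
At constant T, ΔS = Q_rev/T = −395500 / 373.1 = -1060 J/K.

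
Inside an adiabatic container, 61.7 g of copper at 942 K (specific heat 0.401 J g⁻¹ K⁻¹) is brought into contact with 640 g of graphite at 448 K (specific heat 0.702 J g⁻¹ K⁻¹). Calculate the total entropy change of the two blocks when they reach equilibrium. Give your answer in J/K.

Energy balance: T_f = (m₁c₁T₁ + m₂c₂T₂)/(m₁c₁ + m₂c₂) = 473.78 K.
ΔS₁ = m₁c₁ ln(T_f/T₁) = 24.7417 × ln(473.78/942) = -17 J/K.
ΔS₂ = m₂c₂ ln(T_f/T₂) = 449.28 × ln(473.78/448) = 25.14 J/K.
ΔS_total = -17 + 25.14 = 8.14 J/K.

ΔS_total = 8.14 J/K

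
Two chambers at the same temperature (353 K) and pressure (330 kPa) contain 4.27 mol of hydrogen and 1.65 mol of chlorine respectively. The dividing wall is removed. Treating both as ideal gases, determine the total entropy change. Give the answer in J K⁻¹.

ΔS_mix = 29.1 J/K

Mole fractions: x_A = 4.27/5.92 = 0.721, x_B = 0.279.
ΔS_mix = −R(n_A ln x_A + n_B ln x_B) = −8.314 × (4.27 ln 0.721 + 1.65 ln 0.279) = 29.1 J/K.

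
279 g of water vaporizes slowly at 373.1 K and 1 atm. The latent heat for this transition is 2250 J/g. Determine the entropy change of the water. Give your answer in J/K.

Heat absorbed by the substance: Q = mL = 279 × 2250 = 627750 J.
At constant T, ΔS = Q_rev/T = 627750 / 373.1 = 1680 J/K.

ΔS = 1680 J/K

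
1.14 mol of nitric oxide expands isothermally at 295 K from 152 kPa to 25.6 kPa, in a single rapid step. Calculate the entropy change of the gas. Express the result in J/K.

ΔS_gas = 16.9 J/K

Entropy is a state function, so ΔS_gas depends only on the end states.
For an isothermal ideal gas ΔS_gas = nR ln(P₁/P₂) = 1.14 × 8.314 × ln(152/25.6) = 16.9 J/K.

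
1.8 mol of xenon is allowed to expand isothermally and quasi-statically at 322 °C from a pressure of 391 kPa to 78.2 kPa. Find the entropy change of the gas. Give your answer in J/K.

ΔS_gas = 24.1 J/K

For an isothermal ideal gas ΔS_gas = nR ln(P₁/P₂) = 1.8 × 8.314 × ln(391/78.2) = 24.1 J/K.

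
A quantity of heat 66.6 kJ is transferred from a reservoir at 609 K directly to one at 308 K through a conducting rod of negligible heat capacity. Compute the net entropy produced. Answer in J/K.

ΔS_hot = −Q/T_H = −66600/609 = -109.4 J/K and ΔS_cold = +Q/T_C = 66600/308 = 216.2 J/K.
ΔS_total = -109.4 + 216.2 = 107 J/K, positive as the second law requires.

ΔS_total = 107 J/K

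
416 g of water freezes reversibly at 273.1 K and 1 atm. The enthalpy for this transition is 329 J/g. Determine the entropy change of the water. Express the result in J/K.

ΔS = -501 J/K

Heat released by the substance: Q = −mL = −416 × 329 = −136864 J.
At constant T, ΔS = Q_rev/T = −136864 / 273.1 = -501 J/K.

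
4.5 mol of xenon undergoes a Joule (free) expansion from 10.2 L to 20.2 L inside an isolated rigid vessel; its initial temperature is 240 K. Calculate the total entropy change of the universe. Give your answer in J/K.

ΔS_universe = 25.6 J/K

For an ideal gas in free expansion Q = 0 and W = 0, so T is unchanged.
Entropy is a state function; using a reversible isothermal path, ΔS_gas = nR ln(V₂/V₁) = 4.5 × 8.314 × ln(20.2/10.2) = 25.6 J/K.
The insulated surroundings exchange no heat, so ΔS_surr = 0 and ΔS_universe = ΔS_gas.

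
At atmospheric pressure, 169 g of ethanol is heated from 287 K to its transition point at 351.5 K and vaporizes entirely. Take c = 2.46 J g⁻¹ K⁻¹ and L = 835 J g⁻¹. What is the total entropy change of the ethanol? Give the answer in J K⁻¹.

ΔS = 486 J/K

Warming step: ΔS₁ = m c ln(T_tr/T_i) = 169 × 2.46 × ln(351.5/287) = 84.28 J/K.
Phase change: ΔS₂ = +mL/T_tr = 169 × 835 / 351.5 = 401.5 J/K.
ΔS_total = (84.28) + (401.5) = 486 J/K.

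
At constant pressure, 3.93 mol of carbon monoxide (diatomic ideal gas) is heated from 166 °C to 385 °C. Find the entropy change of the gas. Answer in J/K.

ΔS = 46.3 J/K

In kelvin: T₁ = 439.15 K, T₂ = 658.15 K. At constant pressure, ΔS = nC_p ln(T₂/T₁) with C_p = 7R/2 = 29.1 J mol⁻¹ K⁻¹.
ΔS = 3.93 × 29.1 × ln(658.15/439.15) = 46.3 J/K.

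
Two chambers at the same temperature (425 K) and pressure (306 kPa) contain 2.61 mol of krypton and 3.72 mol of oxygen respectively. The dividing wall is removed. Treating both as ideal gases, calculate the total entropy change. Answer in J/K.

ΔS_mix = 35.7 J/K

Mole fractions: x_A = 2.61/6.33 = 0.412, x_B = 0.588.
ΔS_mix = −R(n_A ln x_A + n_B ln x_B) = −8.314 × (2.61 ln 0.412 + 3.72 ln 0.588) = 35.7 J/K.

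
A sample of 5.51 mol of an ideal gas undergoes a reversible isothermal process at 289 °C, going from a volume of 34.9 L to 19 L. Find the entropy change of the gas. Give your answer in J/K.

ΔS_gas = -27.9 J/K

For an isothermal ideal gas ΔS_gas = nR ln(V₂/V₁) = 5.51 × 8.314 × ln(19/34.9) = -27.9 J/K.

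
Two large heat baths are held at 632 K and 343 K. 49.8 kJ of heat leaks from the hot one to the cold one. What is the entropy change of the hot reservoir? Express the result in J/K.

ΔS_hot = -78.8 J/K

The hot reservoir loses heat Q, so ΔS_hot = −Q/T_H = −49800/632 = -78.8 J/K.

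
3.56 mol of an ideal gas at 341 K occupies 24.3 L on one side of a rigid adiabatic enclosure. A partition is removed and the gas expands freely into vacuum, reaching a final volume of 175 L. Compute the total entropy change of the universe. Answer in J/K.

ΔS_universe = 58.4 J/K

For an ideal gas in free expansion Q = 0 and W = 0, so T is unchanged.
Entropy is a state function; using a reversible isothermal path, ΔS_gas = nR ln(V₂/V₁) = 3.56 × 8.314 × ln(175/24.3) = 58.4 J/K.
The insulated surroundings exchange no heat, so ΔS_surr = 0 and ΔS_universe = ΔS_gas.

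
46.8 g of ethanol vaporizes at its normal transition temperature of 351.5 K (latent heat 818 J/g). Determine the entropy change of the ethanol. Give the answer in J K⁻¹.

Heat absorbed by the substance: Q = mL = 46.8 × 818 = 38282.4 J.
At constant T, ΔS = Q_rev/T = 38282.4 / 351.5 = 109 J/K.

ΔS = 109 J/K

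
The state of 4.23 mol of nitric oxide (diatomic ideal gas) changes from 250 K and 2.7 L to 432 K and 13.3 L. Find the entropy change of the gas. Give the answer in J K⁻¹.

ΔS = 104 J/K

Entropy is a state function: ΔS = nC_V ln(T₂/T₁) + nR ln(V₂/V₁), with C_V = 5R/2 = 20.79 J mol⁻¹ K⁻¹ for a diatomic ideal gas.
ΔS = 4.23 × [20.79 × ln(432/250) + 8.314 × ln(13.3/2.7)] = 104 J/K.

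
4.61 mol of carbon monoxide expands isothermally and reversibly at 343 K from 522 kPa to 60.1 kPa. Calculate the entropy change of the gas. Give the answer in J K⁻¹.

ΔS_gas = 82.9 J/K

For an isothermal ideal gas ΔS_gas = nR ln(P₁/P₂) = 4.61 × 8.314 × ln(522/60.1) = 82.9 J/K.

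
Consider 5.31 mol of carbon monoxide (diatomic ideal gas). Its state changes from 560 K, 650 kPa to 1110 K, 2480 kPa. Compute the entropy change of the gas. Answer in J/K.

ΔS = nC_p ln(T₂/T₁) − nR ln(P₂/P₁), with C_p = 7R/2 = 29.1 J mol⁻¹ K⁻¹ for a diatomic ideal gas.
ΔS = 5.31 × [29.1 × ln(1110/560) − 8.314 × ln(2480/650)] = 46.6 J/K.

ΔS = 46.6 J/K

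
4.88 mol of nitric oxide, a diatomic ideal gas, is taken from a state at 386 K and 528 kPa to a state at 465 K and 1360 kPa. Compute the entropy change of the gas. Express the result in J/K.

ΔS = -11.9 J/K

ΔS = nC_p ln(T₂/T₁) − nR ln(P₂/P₁), with C_p = 7R/2 = 29.1 J mol⁻¹ K⁻¹ for a diatomic ideal gas.
ΔS = 4.88 × [29.1 × ln(465/386) − 8.314 × ln(1360/528)] = -11.9 J/K.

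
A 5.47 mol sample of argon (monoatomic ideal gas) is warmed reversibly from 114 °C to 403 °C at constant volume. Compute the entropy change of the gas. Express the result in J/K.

ΔS = 38 J/K

In kelvin: T₁ = 387.15 K, T₂ = 676.15 K. At constant volume, ΔS = nC_V ln(T₂/T₁) with C_V = 3R/2 = 12.47 J mol⁻¹ K⁻¹.
ΔS = 5.47 × 12.47 × ln(676.15/387.15) = 38 J/K.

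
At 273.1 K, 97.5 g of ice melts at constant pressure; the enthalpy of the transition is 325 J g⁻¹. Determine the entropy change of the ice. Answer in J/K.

Heat absorbed by the substance: Q = mL = 97.5 × 325 = 31687.5 J.
At constant T, ΔS = Q_rev/T = 31687.5 / 273.1 = 116 J/K.

ΔS = 116 J/K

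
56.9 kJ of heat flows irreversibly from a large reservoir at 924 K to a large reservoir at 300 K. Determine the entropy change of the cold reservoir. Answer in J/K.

ΔS_cold = 190 J/K

The cold reservoir gains heat Q, so ΔS_cold = +Q/T_C = 56900/300 = 190 J/K.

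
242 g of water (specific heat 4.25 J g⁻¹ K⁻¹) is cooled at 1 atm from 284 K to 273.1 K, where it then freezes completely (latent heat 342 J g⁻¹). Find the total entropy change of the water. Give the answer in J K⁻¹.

Cooling step: ΔS₁ = m c ln(T_tr/T_i) = 242 × 4.25 × ln(273.1/284) = -40.25 J/K.
Phase change: ΔS₂ = −mL/T_tr = −242 × 342 / 273.1 = -303.1 J/K.
ΔS_total = (-40.25) + (-303.1) = -343 J/K.

ΔS = -343 J/K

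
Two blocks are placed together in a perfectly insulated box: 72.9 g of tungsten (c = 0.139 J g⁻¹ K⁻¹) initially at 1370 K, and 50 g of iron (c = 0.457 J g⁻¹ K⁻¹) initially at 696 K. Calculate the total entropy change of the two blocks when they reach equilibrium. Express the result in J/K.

ΔS_total = 1.73 J/K

Energy balance: T_f = (m₁c₁T₁ + m₂c₂T₂)/(m₁c₁ + m₂c₂) = 903.07 K.
ΔS₁ = m₁c₁ ln(T_f/T₁) = 10.1331 × ln(903.07/1370) = -4.223 J/K.
ΔS₂ = m₂c₂ ln(T_f/T₂) = 22.85 × ln(903.07/696) = 5.951 J/K.
ΔS_total = -4.223 + 5.951 = 1.73 J/K.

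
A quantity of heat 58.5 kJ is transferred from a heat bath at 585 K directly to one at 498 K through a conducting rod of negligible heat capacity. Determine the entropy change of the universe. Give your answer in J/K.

ΔS_hot = −Q/T_H = −58500/585 = -100 J/K and ΔS_cold = +Q/T_C = 58500/498 = 117.5 J/K.
ΔS_total = -100 + 117.5 = 17.5 J/K, positive as the second law requires.

ΔS_total = 17.5 J/K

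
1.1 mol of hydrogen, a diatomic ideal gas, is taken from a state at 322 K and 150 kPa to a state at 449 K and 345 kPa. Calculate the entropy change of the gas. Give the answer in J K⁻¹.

ΔS = nC_p ln(T₂/T₁) − nR ln(P₂/P₁), with C_p = 7R/2 = 29.1 J mol⁻¹ K⁻¹ for a diatomic ideal gas.
ΔS = 1.1 × [29.1 × ln(449/322) − 8.314 × ln(345/150)] = 3.02 J/K.

ΔS = 3.02 J/K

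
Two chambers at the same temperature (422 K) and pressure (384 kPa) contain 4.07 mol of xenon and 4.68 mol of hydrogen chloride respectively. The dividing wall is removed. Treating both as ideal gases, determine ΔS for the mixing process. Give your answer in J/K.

ΔS_mix = 50.2 J/K

Mole fractions: x_A = 4.07/8.75 = 0.465, x_B = 0.535.
ΔS_mix = −R(n_A ln x_A + n_B ln x_B) = −8.314 × (4.07 ln 0.465 + 4.68 ln 0.535) = 50.2 J/K.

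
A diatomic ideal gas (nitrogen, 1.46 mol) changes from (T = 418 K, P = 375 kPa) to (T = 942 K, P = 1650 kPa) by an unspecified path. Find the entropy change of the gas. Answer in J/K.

ΔS = 16.5 J/K

ΔS = nC_p ln(T₂/T₁) − nR ln(P₂/P₁), with C_p = 7R/2 = 29.1 J mol⁻¹ K⁻¹ for a diatomic ideal gas.
ΔS = 1.46 × [29.1 × ln(942/418) − 8.314 × ln(1650/375)] = 16.5 J/K.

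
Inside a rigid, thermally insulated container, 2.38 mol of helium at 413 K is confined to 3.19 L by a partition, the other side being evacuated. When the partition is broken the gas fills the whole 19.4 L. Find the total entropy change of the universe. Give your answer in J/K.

For an ideal gas in free expansion Q = 0 and W = 0, so T is unchanged.
Entropy is a state function; using a reversible isothermal path, ΔS_gas = nR ln(V₂/V₁) = 2.38 × 8.314 × ln(19.4/3.19) = 35.7 J/K.
The insulated surroundings exchange no heat, so ΔS_surr = 0 and ΔS_universe = ΔS_gas.

ΔS_universe = 35.7 J/K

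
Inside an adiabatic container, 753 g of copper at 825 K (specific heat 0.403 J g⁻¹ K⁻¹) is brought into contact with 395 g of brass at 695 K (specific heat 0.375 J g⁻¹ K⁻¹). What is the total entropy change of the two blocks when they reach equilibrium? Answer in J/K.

ΔS_total = 1.43 J/K

Energy balance: T_f = (m₁c₁T₁ + m₂c₂T₂)/(m₁c₁ + m₂c₂) = 782.36 K.
ΔS₁ = m₁c₁ ln(T_f/T₁) = 303.459 × ln(782.36/825) = -16.105 J/K.
ΔS₂ = m₂c₂ ln(T_f/T₂) = 148.125 × ln(782.36/695) = 17.538 J/K.
ΔS_total = -16.105 + 17.538 = 1.43 J/K.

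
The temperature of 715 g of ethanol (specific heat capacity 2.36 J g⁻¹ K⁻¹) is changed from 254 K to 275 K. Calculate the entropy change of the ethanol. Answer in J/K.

ΔS = 134 J/K

ΔS = ∫dQ_rev/T = m c ln(T₂/T₁) = 715 × 2.36 × ln(275/254) = 134 J/K.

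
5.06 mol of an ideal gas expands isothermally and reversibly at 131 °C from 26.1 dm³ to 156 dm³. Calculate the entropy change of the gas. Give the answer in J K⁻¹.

For an isothermal ideal gas ΔS_gas = nR ln(V₂/V₁) = 5.06 × 8.314 × ln(156/26.1) = 75.2 J/K.

ΔS_gas = 75.2 J/K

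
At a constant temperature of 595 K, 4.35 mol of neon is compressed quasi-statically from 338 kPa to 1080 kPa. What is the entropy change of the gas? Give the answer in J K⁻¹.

For an isothermal ideal gas ΔS_gas = nR ln(P₁/P₂) = 4.35 × 8.314 × ln(338/1080) = -42 J/K.

ΔS_gas = -42 J/K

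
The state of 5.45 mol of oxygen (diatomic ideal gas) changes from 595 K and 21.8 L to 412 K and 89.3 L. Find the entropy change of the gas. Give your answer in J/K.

Entropy is a state function: ΔS = nC_V ln(T₂/T₁) + nR ln(V₂/V₁), with C_V = 5R/2 = 20.79 J mol⁻¹ K⁻¹ for a diatomic ideal gas.
ΔS = 5.45 × [20.79 × ln(412/595) + 8.314 × ln(89.3/21.8)] = 22.3 J/K.

ΔS = 22.3 J/K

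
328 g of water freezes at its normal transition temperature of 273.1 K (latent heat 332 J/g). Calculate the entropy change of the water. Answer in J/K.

Heat released by the substance: Q = −mL = −328 × 332 = −108896 J.
At constant T, ΔS = Q_rev/T = −108896 / 273.1 = -399 J/K.

ΔS = -399 J/K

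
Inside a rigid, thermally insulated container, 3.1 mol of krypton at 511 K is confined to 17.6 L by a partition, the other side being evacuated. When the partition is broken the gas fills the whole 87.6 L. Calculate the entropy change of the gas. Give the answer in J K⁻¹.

No heat is exchanged and no work is done, so the ideal-gas temperature stays constant.
Entropy is a state function; using a reversible isothermal path, ΔS_gas = nR ln(V₂/V₁) = 3.1 × 8.314 × ln(87.6/17.6) = 41.4 J/K.

ΔS_gas = 41.4 J/K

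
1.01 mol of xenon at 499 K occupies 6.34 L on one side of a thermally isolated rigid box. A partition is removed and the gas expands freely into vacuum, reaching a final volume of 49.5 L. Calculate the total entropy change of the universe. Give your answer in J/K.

No heat is exchanged and no work is done, so the ideal-gas temperature stays constant.
Entropy is a state function; using a reversible isothermal path, ΔS_gas = nR ln(V₂/V₁) = 1.01 × 8.314 × ln(49.5/6.34) = 17.3 J/K.
The insulated surroundings exchange no heat, so ΔS_surr = 0 and ΔS_universe = ΔS_gas.

ΔS_universe = 17.3 J/K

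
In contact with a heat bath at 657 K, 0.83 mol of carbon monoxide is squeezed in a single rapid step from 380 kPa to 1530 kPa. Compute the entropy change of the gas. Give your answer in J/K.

Entropy is a state function, so ΔS_gas depends only on the end states.
For an isothermal ideal gas ΔS_gas = nR ln(P₁/P₂) = 0.83 × 8.314 × ln(380/1530) = -9.61 J/K.

ΔS_gas = -9.61 J/K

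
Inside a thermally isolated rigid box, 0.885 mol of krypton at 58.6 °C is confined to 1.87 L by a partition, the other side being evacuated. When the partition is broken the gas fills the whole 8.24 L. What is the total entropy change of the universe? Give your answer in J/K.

No heat is exchanged and no work is done, so the ideal-gas temperature stays constant.
Entropy is a state function; using a reversible isothermal path, ΔS_gas = nR ln(V₂/V₁) = 0.885 × 8.314 × ln(8.24/1.87) = 10.9 J/K.
The insulated surroundings exchange no heat, so ΔS_surr = 0 and ΔS_universe = ΔS_gas.

ΔS_universe = 10.9 J/K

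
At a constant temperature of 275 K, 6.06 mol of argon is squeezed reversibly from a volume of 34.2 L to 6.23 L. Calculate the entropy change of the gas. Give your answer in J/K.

ΔS_gas = -85.8 J/K

For an isothermal ideal gas ΔS_gas = nR ln(V₂/V₁) = 6.06 × 8.314 × ln(6.23/34.2) = -85.8 J/K.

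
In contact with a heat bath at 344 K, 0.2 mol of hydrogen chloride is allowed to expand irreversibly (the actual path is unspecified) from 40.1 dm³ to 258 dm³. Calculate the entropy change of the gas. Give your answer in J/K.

Entropy is a state function, so ΔS_gas depends only on the end states.
For an isothermal ideal gas ΔS_gas = nR ln(V₂/V₁) = 0.2 × 8.314 × ln(258/40.1) = 3.1 J/K.

ΔS_gas = 3.1 J/K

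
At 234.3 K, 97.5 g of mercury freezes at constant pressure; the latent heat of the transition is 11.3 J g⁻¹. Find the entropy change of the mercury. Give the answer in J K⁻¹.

Heat released by the substance: Q = −mL = −97.5 × 11.3 = −1101.75 J.
At constant T, ΔS = Q_rev/T = −1101.75 / 234.3 = -4.7 J/K.

ΔS = -4.7 J/K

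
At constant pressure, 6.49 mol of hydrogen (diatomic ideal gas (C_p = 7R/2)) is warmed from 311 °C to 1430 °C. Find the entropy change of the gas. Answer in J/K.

ΔS = 202 J/K

In kelvin: T₁ = 584.15 K, T₂ = 1703.15 K. At constant pressure, ΔS = nC_p ln(T₂/T₁) with C_p = 7R/2 = 29.1 J mol⁻¹ K⁻¹.
ΔS = 6.49 × 29.1 × ln(1703.15/584.15) = 202 J/K.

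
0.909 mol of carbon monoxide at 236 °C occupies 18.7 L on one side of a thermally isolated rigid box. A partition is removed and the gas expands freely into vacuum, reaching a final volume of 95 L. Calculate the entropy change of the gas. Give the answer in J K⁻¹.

ΔS_gas = 12.3 J/K

For an ideal gas in free expansion Q = 0 and W = 0, so T is unchanged.
Entropy is a state function; using a reversible isothermal path, ΔS_gas = nR ln(V₂/V₁) = 0.909 × 8.314 × ln(95/18.7) = 12.3 J/K.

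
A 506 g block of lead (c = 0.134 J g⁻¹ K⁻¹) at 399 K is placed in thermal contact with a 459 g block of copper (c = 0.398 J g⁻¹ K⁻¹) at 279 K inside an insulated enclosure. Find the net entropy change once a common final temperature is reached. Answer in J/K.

Energy balance: T_f = (m₁c₁T₁ + m₂c₂T₂)/(m₁c₁ + m₂c₂) = 311.48 K.
ΔS₁ = m₁c₁ ln(T_f/T₁) = 67.804 × ln(311.48/399) = -16.79 J/K.
ΔS₂ = m₂c₂ ln(T_f/T₂) = 182.682 × ln(311.48/279) = 20.12 J/K.
ΔS_total = -16.79 + 20.12 = 3.33 J/K.

ΔS_total = 3.33 J/K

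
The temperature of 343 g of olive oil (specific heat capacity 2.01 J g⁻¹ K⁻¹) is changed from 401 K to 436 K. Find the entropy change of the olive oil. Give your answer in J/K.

ΔS = ∫dQ_rev/T = m c ln(T₂/T₁) = 343 × 2.01 × ln(436/401) = 57.7 J/K.

ΔS = 57.7 J/K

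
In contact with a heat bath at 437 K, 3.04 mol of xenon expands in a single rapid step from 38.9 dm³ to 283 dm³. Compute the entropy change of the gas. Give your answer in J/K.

Entropy is a state function, so ΔS_gas depends only on the end states.
For an isothermal ideal gas ΔS_gas = nR ln(V₂/V₁) = 3.04 × 8.314 × ln(283/38.9) = 50.2 J/K.

ΔS_gas = 50.2 J/K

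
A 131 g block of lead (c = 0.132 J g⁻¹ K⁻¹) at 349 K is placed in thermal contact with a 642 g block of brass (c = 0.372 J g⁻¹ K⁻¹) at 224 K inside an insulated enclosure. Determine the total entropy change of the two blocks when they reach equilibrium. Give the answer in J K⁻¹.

ΔS_total = 1.8 J/K

Energy balance: T_f = (m₁c₁T₁ + m₂c₂T₂)/(m₁c₁ + m₂c₂) = 232.44 K.
ΔS₁ = m₁c₁ ln(T_f/T₁) = 17.292 × ln(232.44/349) = -7.0282 J/K.
ΔS₂ = m₂c₂ ln(T_f/T₂) = 238.824 × ln(232.44/224) = 8.8327 J/K.
ΔS_total = -7.0282 + 8.8327 = 1.8 J/K.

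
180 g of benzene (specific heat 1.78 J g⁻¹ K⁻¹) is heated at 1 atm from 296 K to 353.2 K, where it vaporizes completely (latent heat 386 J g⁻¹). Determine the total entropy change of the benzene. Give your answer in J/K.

ΔS = 253 J/K

Warming step: ΔS₁ = m c ln(T_tr/T_i) = 180 × 1.78 × ln(353.2/296) = 56.61 J/K.
Phase change: ΔS₂ = +mL/T_tr = 180 × 386 / 353.2 = 196.7 J/K.
ΔS_total = (56.61) + (196.7) = 253 J/K.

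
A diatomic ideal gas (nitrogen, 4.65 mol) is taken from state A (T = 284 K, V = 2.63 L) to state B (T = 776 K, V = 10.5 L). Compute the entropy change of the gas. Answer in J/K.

Entropy is a state function: ΔS = nC_V ln(T₂/T₁) + nR ln(V₂/V₁), with C_V = 5R/2 = 20.79 J mol⁻¹ K⁻¹ for a diatomic ideal gas.
ΔS = 4.65 × [20.79 × ln(776/284) + 8.314 × ln(10.5/2.63)] = 151 J/K.

ΔS = 151 J/K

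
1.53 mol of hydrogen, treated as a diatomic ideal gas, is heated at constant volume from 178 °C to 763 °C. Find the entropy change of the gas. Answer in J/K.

ΔS = 26.4 J/K

In kelvin: T₁ = 451.15 K, T₂ = 1036.15 K. At constant volume, ΔS = nC_V ln(T₂/T₁) with C_V = 5R/2 = 20.79 J mol⁻¹ K⁻¹.
ΔS = 1.53 × 20.79 × ln(1036.15/451.15) = 26.4 J/K.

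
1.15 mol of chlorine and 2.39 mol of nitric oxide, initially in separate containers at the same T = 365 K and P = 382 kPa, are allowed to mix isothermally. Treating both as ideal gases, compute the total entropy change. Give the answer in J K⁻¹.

Mole fractions: x_A = 1.15/3.54 = 0.325, x_B = 0.675.
ΔS_mix = −R(n_A ln x_A + n_B ln x_B) = −8.314 × (1.15 ln 0.325 + 2.39 ln 0.675) = 18.6 J/K.

ΔS_mix = 18.6 J/K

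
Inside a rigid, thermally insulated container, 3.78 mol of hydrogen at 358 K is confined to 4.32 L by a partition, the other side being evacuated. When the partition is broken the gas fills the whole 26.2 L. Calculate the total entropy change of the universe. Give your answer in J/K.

No heat is exchanged and no work is done, so the ideal-gas temperature stays constant.
Entropy is a state function; using a reversible isothermal path, ΔS_gas = nR ln(V₂/V₁) = 3.78 × 8.314 × ln(26.2/4.32) = 56.6 J/K.
The insulated surroundings exchange no heat, so ΔS_surr = 0 and ΔS_universe = ΔS_gas.

ΔS_universe = 56.6 J/K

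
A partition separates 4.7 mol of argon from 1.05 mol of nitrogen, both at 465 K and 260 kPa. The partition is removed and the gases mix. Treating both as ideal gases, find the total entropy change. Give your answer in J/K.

ΔS_mix = 22.7 J/K

Mole fractions: x_A = 4.7/5.75 = 0.817, x_B = 0.183.
ΔS_mix = −R(n_A ln x_A + n_B ln x_B) = −8.314 × (4.7 ln 0.817 + 1.05 ln 0.183) = 22.7 J/K.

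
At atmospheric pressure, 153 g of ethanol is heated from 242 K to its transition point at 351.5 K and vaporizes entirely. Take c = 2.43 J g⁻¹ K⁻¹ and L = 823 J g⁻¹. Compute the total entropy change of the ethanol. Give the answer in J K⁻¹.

ΔS = 497 J/K

Warming step: ΔS₁ = m c ln(T_tr/T_i) = 153 × 2.43 × ln(351.5/242) = 138.8 J/K.
Phase change: ΔS₂ = +mL/T_tr = 153 × 823 / 351.5 = 358.2 J/K.
ΔS_total = (138.8) + (358.2) = 497 J/K.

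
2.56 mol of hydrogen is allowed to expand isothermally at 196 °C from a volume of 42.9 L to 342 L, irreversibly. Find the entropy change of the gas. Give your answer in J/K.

ΔS_gas = 44.2 J/K

Entropy is a state function, so ΔS_gas depends only on the end states.
For an isothermal ideal gas ΔS_gas = nR ln(V₂/V₁) = 2.56 × 8.314 × ln(342/42.9) = 44.2 J/K.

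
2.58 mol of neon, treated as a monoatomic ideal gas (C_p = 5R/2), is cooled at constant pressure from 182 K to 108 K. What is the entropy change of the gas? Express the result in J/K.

ΔS = -28 J/K

At constant pressure, ΔS = nC_p ln(T₂/T₁) with C_p = 5R/2 = 20.79 J mol⁻¹ K⁻¹.
ΔS = 2.58 × 20.79 × ln(108/182) = -28 J/K.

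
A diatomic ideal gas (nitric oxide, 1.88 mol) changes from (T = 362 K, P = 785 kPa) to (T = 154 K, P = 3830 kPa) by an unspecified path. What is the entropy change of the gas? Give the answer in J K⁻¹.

ΔS = -71.5 J/K

ΔS = nC_p ln(T₂/T₁) − nR ln(P₂/P₁), with C_p = 7R/2 = 29.1 J mol⁻¹ K⁻¹ for a diatomic ideal gas.
ΔS = 1.88 × [29.1 × ln(154/362) − 8.314 × ln(3830/785)] = -71.5 J/K.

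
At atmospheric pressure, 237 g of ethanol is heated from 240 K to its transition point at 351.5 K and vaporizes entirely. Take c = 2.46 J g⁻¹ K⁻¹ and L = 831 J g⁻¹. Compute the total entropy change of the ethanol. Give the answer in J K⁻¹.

ΔS = 783 J/K

Warming step: ΔS₁ = m c ln(T_tr/T_i) = 237 × 2.46 × ln(351.5/240) = 222.5 J/K.
Phase change: ΔS₂ = +mL/T_tr = 237 × 831 / 351.5 = 560.3 J/K.
ΔS_total = (222.5) + (560.3) = 783 J/K.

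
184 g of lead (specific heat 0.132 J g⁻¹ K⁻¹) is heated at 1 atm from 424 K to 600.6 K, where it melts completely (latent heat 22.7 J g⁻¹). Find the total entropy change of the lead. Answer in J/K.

ΔS = 15.4 J/K

Warming step: ΔS₁ = m c ln(T_tr/T_i) = 184 × 0.132 × ln(600.6/424) = 8.457 J/K.
Phase change: ΔS₂ = +mL/T_tr = 184 × 22.7 / 600.6 = 6.954 J/K.
ΔS_total = (8.457) + (6.954) = 15.4 J/K.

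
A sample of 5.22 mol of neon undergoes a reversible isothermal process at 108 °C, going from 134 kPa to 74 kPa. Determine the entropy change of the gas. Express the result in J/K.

For an isothermal ideal gas ΔS_gas = nR ln(P₁/P₂) = 5.22 × 8.314 × ln(134/74) = 25.8 J/K.

ΔS_gas = 25.8 J/K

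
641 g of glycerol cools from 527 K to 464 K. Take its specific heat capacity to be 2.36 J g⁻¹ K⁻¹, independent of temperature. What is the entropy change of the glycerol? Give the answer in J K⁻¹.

ΔS = ∫dQ_rev/T = m c ln(T₂/T₁) = 641 × 2.36 × ln(464/527) = -193 J/K.

ΔS = -193 J/K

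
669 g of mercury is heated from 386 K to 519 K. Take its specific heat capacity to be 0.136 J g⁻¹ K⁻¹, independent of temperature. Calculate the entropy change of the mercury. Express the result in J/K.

ΔS = ∫dQ_rev/T = m c ln(T₂/T₁) = 669 × 0.136 × ln(519/386) = 26.9 J/K.

ΔS = 26.9 J/K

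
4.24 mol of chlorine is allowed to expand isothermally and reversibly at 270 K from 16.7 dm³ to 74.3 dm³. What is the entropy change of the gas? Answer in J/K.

For an isothermal ideal gas ΔS_gas = nR ln(V₂/V₁) = 4.24 × 8.314 × ln(74.3/16.7) = 52.6 J/K.

ΔS_gas = 52.6 J/K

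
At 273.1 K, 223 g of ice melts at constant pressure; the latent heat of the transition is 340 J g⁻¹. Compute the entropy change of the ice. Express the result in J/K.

ΔS = 278 J/K

Heat absorbed by the substance: Q = mL = 223 × 340 = 75820 J.
At constant T, ΔS = Q_rev/T = 75820 / 273.1 = 278 J/K.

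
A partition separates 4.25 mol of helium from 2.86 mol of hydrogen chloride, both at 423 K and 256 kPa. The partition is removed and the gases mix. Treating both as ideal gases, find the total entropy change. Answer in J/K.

Mole fractions: x_A = 4.25/7.11 = 0.598, x_B = 0.402.
ΔS_mix = −R(n_A ln x_A + n_B ln x_B) = −8.314 × (4.25 ln 0.598 + 2.86 ln 0.402) = 39.8 J/K.

ΔS_mix = 39.8 J/K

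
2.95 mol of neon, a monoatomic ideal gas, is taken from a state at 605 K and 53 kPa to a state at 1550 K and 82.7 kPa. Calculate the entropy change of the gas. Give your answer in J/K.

ΔS = nC_p ln(T₂/T₁) − nR ln(P₂/P₁), with C_p = 5R/2 = 20.79 J mol⁻¹ K⁻¹ for a monoatomic ideal gas.
ΔS = 2.95 × [20.79 × ln(1550/605) − 8.314 × ln(82.7/53)] = 46.8 J/K.

ΔS = 46.8 J/K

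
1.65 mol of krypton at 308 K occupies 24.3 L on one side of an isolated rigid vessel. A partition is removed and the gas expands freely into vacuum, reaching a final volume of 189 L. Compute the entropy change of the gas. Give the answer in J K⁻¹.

No heat is exchanged and no work is done, so the ideal-gas temperature stays constant.
Entropy is a state function; using a reversible isothermal path, ΔS_gas = nR ln(V₂/V₁) = 1.65 × 8.314 × ln(189/24.3) = 28.1 J/K.

ΔS_gas = 28.1 J/K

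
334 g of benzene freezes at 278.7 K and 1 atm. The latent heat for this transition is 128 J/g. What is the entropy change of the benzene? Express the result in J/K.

ΔS = -153 J/K

Heat released by the substance: Q = −mL = −334 × 128 = −42752 J.
At constant T, ΔS = Q_rev/T = −42752 / 278.7 = -153 J/K.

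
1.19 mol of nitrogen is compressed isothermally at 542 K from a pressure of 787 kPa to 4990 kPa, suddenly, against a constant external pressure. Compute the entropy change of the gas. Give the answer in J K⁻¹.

ΔS_gas = -18.3 J/K

Entropy is a state function, so ΔS_gas depends only on the end states.
For an isothermal ideal gas ΔS_gas = nR ln(P₁/P₂) = 1.19 × 8.314 × ln(787/4990) = -18.3 J/K.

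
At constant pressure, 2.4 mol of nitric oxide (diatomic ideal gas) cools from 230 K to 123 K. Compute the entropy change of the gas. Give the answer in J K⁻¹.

At constant pressure, ΔS = nC_p ln(T₂/T₁) with C_p = 7R/2 = 29.1 J mol⁻¹ K⁻¹.
ΔS = 2.4 × 29.1 × ln(123/230) = -43.7 J/K.

ΔS = -43.7 J/K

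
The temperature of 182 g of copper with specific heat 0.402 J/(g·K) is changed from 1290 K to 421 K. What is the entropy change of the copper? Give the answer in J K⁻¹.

ΔS = -81.9 J/K

ΔS = ∫dQ_rev/T = m c ln(T₂/T₁) = 182 × 0.402 × ln(421/1290) = -81.9 J/K.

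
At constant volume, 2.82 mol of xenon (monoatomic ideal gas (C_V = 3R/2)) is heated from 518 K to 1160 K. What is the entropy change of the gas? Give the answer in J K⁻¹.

ΔS = 28.4 J/K

At constant volume, ΔS = nC_V ln(T₂/T₁) with C_V = 3R/2 = 12.47 J mol⁻¹ K⁻¹.
ΔS = 2.82 × 12.47 × ln(1160/518) = 28.4 J/K.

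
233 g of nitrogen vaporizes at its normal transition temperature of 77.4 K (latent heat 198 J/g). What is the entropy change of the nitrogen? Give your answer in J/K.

ΔS = 596 J/K

Heat absorbed by the substance: Q = mL = 233 × 198 = 46134 J.
At constant T, ΔS = Q_rev/T = 46134 / 77.4 = 596 J/K.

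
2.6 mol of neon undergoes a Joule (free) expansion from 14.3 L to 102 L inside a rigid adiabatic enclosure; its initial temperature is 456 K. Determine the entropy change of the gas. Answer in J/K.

No heat is exchanged and no work is done, so the ideal-gas temperature stays constant.
Entropy is a state function; using a reversible isothermal path, ΔS_gas = nR ln(V₂/V₁) = 2.6 × 8.314 × ln(102/14.3) = 42.5 J/K.

ΔS_gas = 42.5 J/K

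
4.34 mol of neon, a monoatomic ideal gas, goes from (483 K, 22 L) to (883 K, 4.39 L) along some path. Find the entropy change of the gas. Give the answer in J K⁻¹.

Entropy is a state function: ΔS = nC_V ln(T₂/T₁) + nR ln(V₂/V₁), with C_V = 3R/2 = 12.47 J mol⁻¹ K⁻¹ for a monoatomic ideal gas.
ΔS = 4.34 × [12.47 × ln(883/483) + 8.314 × ln(4.39/22)] = -25.5 J/K.

ΔS = -25.5 J/K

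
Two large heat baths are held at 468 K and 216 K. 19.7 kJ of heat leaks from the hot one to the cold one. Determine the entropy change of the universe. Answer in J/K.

ΔS_total = 49.1 J/K

ΔS_hot = −Q/T_H = −19700/468 = -42.09 J/K and ΔS_cold = +Q/T_C = 19700/216 = 91.2 J/K.
ΔS_total = -42.09 + 91.2 = 49.1 J/K, positive as the second law requires.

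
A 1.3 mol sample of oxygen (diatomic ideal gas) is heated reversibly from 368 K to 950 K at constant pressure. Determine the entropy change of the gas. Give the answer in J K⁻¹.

At constant pressure, ΔS = nC_p ln(T₂/T₁) with C_p = 7R/2 = 29.1 J mol⁻¹ K⁻¹.
ΔS = 1.3 × 29.1 × ln(950/368) = 35.9 J/K.

ΔS = 35.9 J/K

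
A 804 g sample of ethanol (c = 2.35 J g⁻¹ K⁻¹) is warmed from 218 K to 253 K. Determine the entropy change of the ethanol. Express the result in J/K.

ΔS = ∫dQ_rev/T = m c ln(T₂/T₁) = 804 × 2.35 × ln(253/218) = 281 J/K.

ΔS = 281 J/K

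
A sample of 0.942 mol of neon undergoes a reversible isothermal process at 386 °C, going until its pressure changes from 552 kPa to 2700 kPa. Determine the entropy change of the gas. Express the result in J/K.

For an isothermal ideal gas ΔS_gas = nR ln(P₁/P₂) = 0.942 × 8.314 × ln(552/2700) = -12.4 J/K.

ΔS_gas = -12.4 J/K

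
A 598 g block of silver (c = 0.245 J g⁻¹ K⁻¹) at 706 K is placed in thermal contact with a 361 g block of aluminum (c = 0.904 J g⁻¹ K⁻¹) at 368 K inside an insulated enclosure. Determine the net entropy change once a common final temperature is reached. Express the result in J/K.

ΔS_total = 23 J/K

Energy balance: T_f = (m₁c₁T₁ + m₂c₂T₂)/(m₁c₁ + m₂c₂) = 472.73 K.
ΔS₁ = m₁c₁ ln(T_f/T₁) = 146.51 × ln(472.73/706) = -58.76 J/K.
ΔS₂ = m₂c₂ ln(T_f/T₂) = 326.344 × ln(472.73/368) = 81.73 J/K.
ΔS_total = -58.76 + 81.73 = 23 J/K.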